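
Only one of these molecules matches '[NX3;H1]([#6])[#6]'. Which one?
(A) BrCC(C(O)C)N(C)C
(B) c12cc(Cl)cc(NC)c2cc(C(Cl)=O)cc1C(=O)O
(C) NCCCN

B

[NX3;H1]([#6])[#6] describes a trivalent nitrogen with one H, bonded to two carbons (a secondary amine).
(A) has a dimethylamino group (-N(CH3)2) but the nitrogen has H0, not H1.
(B) contains an N-methylamino group (-NHCH3), which satisfies every atom and bond constraint.
(C) has a primary amino group (-NH2) but the nitrogen has H2 and only one carbon neighbour.
So the answer is (B).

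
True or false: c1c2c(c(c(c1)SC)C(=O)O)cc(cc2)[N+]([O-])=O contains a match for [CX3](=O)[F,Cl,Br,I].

The pattern [CX3](=O)[F,Cl,Br,I] describes a carbonyl carbon bonded to a halogen — an acyl halide.
The closest candidate here is a carboxylic acid group (-C(=O)OH), but the carbonyl is bonded to -OH, not to a halogen. No other fragment satisfies the full query, so there is no match.

False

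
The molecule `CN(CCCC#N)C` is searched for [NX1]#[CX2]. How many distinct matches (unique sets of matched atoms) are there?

1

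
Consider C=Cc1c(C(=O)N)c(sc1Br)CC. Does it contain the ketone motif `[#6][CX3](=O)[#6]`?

The pattern [#6][CX3](=O)[#6] describes a carbonyl carbon (no H) flanked by two carbons — a ketone.
The closest candidate here is a primary amide (-C(=O)NH2), but one neighbour of the carbonyl carbon is N, not C. No other fragment satisfies the full query, so there is no match.

No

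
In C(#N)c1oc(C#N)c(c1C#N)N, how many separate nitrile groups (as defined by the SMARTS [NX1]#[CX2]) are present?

3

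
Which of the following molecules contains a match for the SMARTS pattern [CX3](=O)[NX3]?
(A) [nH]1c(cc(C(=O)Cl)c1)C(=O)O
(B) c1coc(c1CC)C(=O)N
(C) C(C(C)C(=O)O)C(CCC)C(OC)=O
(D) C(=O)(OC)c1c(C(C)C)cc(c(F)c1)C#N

[CX3](=O)[NX3] describes a carbonyl carbon bonded to a trivalent nitrogen (an amide).
(A) has a carboxylic acid group (-C(=O)OH) but the carbonyl is bonded to O, not to an NX3 nitrogen.
(B) contains a primary amide (-C(=O)NH2), which satisfies every atom and bond constraint.
(C) has a methyl-ester group (-C(=O)OCH3) but the carbonyl is bonded to O, not to an NX3 nitrogen.
(D) has a nitrile (-C#N) but the nitrile N is NX1 (triple-bonded), not NX3.
So the answer is (B).

B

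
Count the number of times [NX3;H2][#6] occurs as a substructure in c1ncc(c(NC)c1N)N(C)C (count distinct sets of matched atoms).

1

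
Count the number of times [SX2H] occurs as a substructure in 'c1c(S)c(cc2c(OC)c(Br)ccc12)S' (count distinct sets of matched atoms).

2

[SX2H] is the SMARTS for a thiol: an aliphatic sulfur with two connections, one being H.
The molecule carries 2 separate instances of a thiol (-SH) meeting every constraint; each maps to a distinct set of atoms, giving 2 matches.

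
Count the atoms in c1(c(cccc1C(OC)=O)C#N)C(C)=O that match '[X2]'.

2

Check the 15 heavy atoms by environment: 6× c (aromatic, X3) → no; 2× C (X3) → no; 2× O (X1) → no; 2× C (X4) → no; 1× C (X2) → match; 1× N (X1) → no; 1× O (X2) → match.
Summing the matching environments: 1 + 1 = 2 matching atoms.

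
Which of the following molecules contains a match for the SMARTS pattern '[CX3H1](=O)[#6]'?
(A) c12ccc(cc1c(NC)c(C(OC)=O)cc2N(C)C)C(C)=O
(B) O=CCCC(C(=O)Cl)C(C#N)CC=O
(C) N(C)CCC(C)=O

[CX3H1](=O)[#6] describes an sp2 carbon with one H, double-bonded to O and single-bonded to carbon (an aldehyde).
(A) has a methyl-ester group (-C(=O)OCH3) but the carbonyl carbon has H0, not H1.
(B) contains an aldehyde (-CHO), which satisfies every atom and bond constraint.
(C) has an acetyl/ketone group (-C(=O)CH3) but the carbonyl carbon has H0 (two carbon neighbours), not H1.
So the answer is (B).

B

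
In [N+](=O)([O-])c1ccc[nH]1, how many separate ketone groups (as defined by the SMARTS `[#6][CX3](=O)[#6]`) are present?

[#6][CX3](=O)[#6] is the SMARTS for a ketone: a carbonyl carbon (no H) flanked by two carbons.
No fragment in the molecule satisfies every constraint, giving 0 matches.

0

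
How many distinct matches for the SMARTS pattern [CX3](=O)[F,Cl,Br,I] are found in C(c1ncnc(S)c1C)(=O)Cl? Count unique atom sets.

1

[CX3](=O)[F,Cl,Br,I] is the SMARTS for an acyl halide: a carbonyl carbon bonded to a halogen.
Exactly one fragment in the molecule meets all constraints, giving 1 match.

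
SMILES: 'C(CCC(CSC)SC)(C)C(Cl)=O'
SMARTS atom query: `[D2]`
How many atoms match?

The query [D2] means: atom with exactly two heavy-atom neighbours.
Check the 13 heavy atoms by environment: 3× C (D1) → no; 3× C (D3) → no; 3× C (D2) → match; 2× S (D2) → match; 1× O (D1) → no; 1× Cl (D1) → no.
Summing the matching environments: 3 + 2 = 5 matching atoms.

5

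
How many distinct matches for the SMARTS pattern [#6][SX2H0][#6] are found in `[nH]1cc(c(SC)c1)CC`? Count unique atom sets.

1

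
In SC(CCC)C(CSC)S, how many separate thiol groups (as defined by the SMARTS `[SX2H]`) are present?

2

[SX2H] is the SMARTS for a thiol: an aliphatic sulfur with two connections, one being H.
The molecule carries 2 separate instances of a thiol (-SH) meeting every constraint; each maps to a distinct set of atoms, giving 2 matches.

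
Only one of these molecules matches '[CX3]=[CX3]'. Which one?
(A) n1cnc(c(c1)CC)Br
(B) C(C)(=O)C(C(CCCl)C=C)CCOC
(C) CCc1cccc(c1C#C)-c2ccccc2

[CX3]=[CX3] describes a non-aromatic C=C double bond between two sp2 carbons (an alkene).
(A) has an ethyl group (-CH2CH3) but its C-C bond is a single bond between CX4 carbons, not CX3=CX3.
(B) contains a vinyl group (-CH=CH2), which satisfies every atom and bond constraint.
(C) has an ethyl group (-CH2CH3) but its C-C bond is a single bond between CX4 carbons, not CX3=CX3.
So the answer is (B).

B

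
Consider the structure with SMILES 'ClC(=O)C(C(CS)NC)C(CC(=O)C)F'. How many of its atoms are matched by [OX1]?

2

Check the 15 heavy atoms by environment: 7× C (X4) → no; 2× C (X3) → no; 2× O (X1) → match; 1× F (X1) → no; 1× Cl (X1) → no; 1× S (X2) → no; 1× N (X3) → no.
That gives 2 matching atoms.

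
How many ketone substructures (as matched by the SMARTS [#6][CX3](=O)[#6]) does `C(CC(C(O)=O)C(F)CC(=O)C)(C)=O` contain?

2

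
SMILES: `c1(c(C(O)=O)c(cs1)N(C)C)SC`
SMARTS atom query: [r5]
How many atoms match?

The query [r5] means: r5 matches atoms in a five-membered ring.
Check the 13 heavy atoms by environment: 1× s (aromatic, in 5-ring) → match; 4× c (aromatic, in 5-ring) → match; 4× C (acyclic) → no; 2× O (acyclic) → no; 1× N (acyclic) → no; 1× S (acyclic) → no.
Summing the matching environments: 1 + 4 = 5 matching atoms.

5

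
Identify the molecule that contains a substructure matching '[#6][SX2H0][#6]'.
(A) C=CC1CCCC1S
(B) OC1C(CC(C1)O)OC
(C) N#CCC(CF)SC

C

[#6][SX2H0][#6] describes an aliphatic sulfur bridging two carbons with no H on the sulfur (a thioether).
(A) has a thiol (-SH) but the sulfur has H1, not H0 bridging two carbons.
(B) has a methoxy ether (-OCH3) but the bridging atom is O, not S.
(C) contains a methylthio ether (-SCH3), which satisfies every atom and bond constraint.
So the answer is (C).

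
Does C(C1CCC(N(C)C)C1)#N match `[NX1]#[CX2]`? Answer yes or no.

The pattern [NX1]#[CX2] describes a nitrogen triple-bonded to a two-connected carbon — a nitrile.
The molecule carries a nitrile (-C#N), whose atoms satisfy every constraint of the query, so the pattern matches.

Yes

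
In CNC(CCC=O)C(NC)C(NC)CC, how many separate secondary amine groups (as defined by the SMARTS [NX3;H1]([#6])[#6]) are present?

[NX3;H1]([#6])[#6] is the SMARTS for a secondary amine: a trivalent nitrogen with one H, bonded to two carbons.
The molecule carries 3 separate instances of an N-methylamino group (-NHCH3) meeting every constraint; each maps to a distinct set of atoms, giving 3 matches.

3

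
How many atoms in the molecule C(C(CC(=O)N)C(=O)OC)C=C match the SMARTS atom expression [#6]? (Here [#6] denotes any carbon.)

The query [#6] means: #6 matches any atom with atomic number 6 (carbon, aromatic or aliphatic).
Check the 12 heavy atoms by environment: 8× C → match; 3× O → no; 1× N → no.
That gives 8 matching atoms.

8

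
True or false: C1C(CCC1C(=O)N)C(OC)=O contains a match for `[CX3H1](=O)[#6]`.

The pattern [CX3H1](=O)[#6] describes an sp2 carbon with one H, double-bonded to O and single-bonded to carbon — an aldehyde.
The closest candidate here is a methyl-ester group (-C(=O)OCH3), but the carbonyl carbon has H0, not H1. No other fragment satisfies the full query, so there is no match.

False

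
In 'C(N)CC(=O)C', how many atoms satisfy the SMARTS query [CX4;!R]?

3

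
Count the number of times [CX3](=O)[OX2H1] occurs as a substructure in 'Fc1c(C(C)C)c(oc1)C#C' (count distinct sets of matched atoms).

0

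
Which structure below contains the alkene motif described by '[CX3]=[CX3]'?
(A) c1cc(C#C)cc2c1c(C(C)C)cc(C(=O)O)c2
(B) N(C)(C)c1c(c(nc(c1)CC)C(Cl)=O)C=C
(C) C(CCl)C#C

[CX3]=[CX3] describes a non-aromatic C=C double bond between two sp2 carbons (an alkene).
(A) has an ethynyl group (-C#CH) but the C-C bond is a triple bond, not a double bond.
(B) contains a vinyl group (-CH=CH2), which satisfies every atom and bond constraint.
(C) has an ethynyl group (-C#CH) but the C-C bond is a triple bond, not a double bond.
So the answer is (B).

B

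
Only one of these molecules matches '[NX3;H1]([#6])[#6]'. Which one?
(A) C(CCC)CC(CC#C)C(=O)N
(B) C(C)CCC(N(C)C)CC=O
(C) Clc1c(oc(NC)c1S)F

C

[NX3;H1]([#6])[#6] describes a trivalent nitrogen with one H, bonded to two carbons (a secondary amine).
(A) has a primary amide (-C(=O)NH2) but the -C(=O)NH2 nitrogen has H2, not H1.
(B) has a dimethylamino group (-N(CH3)2) but the nitrogen has H0, not H1.
(C) contains an N-methylamino group (-NHCH3), which satisfies every atom and bond constraint.
So the answer is (C).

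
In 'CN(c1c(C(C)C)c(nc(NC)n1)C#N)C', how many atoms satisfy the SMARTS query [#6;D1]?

Check the 16 heavy atoms by environment: 2× n (aromatic, D2) → no; 4× c (aromatic, D3) → no; 1× C (D3) → no; 5× C (D1) → match; 1× N (D2) → no; 1× C (D2) → no; 1× N (D1) → no; 1× N (D3) → no.
That gives 5 matching atoms.

5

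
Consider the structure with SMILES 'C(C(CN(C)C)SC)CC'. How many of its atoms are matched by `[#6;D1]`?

4

The query [#6;D1] means: carbon bonded to exactly one heavy atom.
Check the 10 heavy atoms by environment: 3× C (D2) → no; 1× C (D3) → no; 4× C (D1) → match; 1× N (D3) → no; 1× S (D2) → no.
That gives 4 matching atoms.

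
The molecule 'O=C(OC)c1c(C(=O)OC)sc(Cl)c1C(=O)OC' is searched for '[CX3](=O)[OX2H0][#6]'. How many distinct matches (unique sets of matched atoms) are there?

[CX3](=O)[OX2H0][#6] is the SMARTS for an ester: a carbonyl carbon bonded to an oxygen that is itself bonded to carbon (no H on that O).
The molecule carries 3 separate instances of a methyl-ester group (-C(=O)OCH3) meeting every constraint; each maps to a distinct set of atoms, giving 3 matches.

3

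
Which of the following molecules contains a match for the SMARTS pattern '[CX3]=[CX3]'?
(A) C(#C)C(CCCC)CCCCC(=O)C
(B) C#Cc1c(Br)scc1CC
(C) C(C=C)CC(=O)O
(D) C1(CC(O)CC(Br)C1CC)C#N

C

[CX3]=[CX3] describes a non-aromatic C=C double bond between two sp2 carbons (an alkene).
(A) has an ethynyl group (-C#CH) but the C-C bond is a triple bond, not a double bond.
(B) has an ethynyl group (-C#CH) but the C-C bond is a triple bond, not a double bond.
(C) contains a vinyl group (-CH=CH2), which satisfies every atom and bond constraint.
(D) has an ethyl group (-CH2CH3) but its C-C bond is a single bond between CX4 carbons, not CX3=CX3.
So the answer is (C).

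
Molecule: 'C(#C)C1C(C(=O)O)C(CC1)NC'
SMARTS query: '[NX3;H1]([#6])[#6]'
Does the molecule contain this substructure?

Yes

The pattern [NX3;H1]([#6])[#6] describes a trivalent nitrogen with one H, bonded to two carbons — a secondary amine.
The molecule carries an N-methylamino group (-NHCH3), whose atoms satisfy every constraint of the query, so the pattern matches.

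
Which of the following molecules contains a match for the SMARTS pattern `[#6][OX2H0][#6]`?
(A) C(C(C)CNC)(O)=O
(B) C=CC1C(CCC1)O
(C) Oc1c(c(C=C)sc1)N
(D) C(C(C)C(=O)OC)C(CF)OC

[#6][OX2H0][#6] describes an aliphatic oxygen bridging two carbons with no H on the oxygen (an ether).
(A) has a carboxylic acid group (-C(=O)OH) but the -OH oxygen has H1; the =O is OX1, not OX2.
(B) has a hydroxyl group (-OH) but the oxygen has H1, not H0 bridging two carbons.
(C) has a hydroxyl group (-OH) but the oxygen has H1, not H0 bridging two carbons.
(D) contains a methoxy ether (-OCH3), which satisfies every atom and bond constraint.
So the answer is (D).

D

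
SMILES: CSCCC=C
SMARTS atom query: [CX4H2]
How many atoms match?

2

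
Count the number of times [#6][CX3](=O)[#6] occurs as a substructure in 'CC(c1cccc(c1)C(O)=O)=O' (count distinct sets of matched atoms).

[#6][CX3](=O)[#6] is the SMARTS for a ketone: a carbonyl carbon (no H) flanked by two carbons.
Exactly one fragment in the molecule meets all constraints, giving 1 match.

1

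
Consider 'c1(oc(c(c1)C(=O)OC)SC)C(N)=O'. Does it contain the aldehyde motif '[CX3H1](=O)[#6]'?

No

The pattern [CX3H1](=O)[#6] describes an sp2 carbon with one H, double-bonded to O and single-bonded to carbon — an aldehyde.
The closest candidate here is a methyl-ester group (-C(=O)OCH3), but the carbonyl carbon has H0, not H1. No other fragment satisfies the full query, so there is no match.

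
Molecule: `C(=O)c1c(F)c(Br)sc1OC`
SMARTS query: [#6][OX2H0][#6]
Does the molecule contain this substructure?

The pattern [#6][OX2H0][#6] describes an aliphatic oxygen bridging two carbons with no H on the oxygen — an ether.
The molecule carries a methoxy ether (-OCH3), whose atoms satisfy every constraint of the query, so the pattern matches.

Yes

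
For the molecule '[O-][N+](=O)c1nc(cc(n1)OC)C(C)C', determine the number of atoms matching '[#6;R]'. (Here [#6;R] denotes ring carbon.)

The query [#6;R] means: carbon that is part of a ring.
Check the 14 heavy atoms by environment: 2× n (aromatic, in 6-ring) → no; 4× c (aromatic, in 6-ring) → match; 2× O (acyclic) → no; 4× C (acyclic) → no; 1× N (charge +1, acyclic) → no; 1× O (charge -1, acyclic) → no.
That gives 4 matching atoms.

4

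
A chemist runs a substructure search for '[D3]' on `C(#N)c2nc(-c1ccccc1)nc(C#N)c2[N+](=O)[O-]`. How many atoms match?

Check the 19 heavy atoms by environment: 2× n (aromatic, D2) → no; 5× c (aromatic, D3) → match; 2× C (D2) → no; 2× N (D1) → no; 5× c (aromatic, D2) → no; 1× N (charge +1, D3) → match; 1× O (charge -1, D1) → no; 1× O (D1) → no.
Summing the matching environments: 5 + 1 = 6 matching atoms.

6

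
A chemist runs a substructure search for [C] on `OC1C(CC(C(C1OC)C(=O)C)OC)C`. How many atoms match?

11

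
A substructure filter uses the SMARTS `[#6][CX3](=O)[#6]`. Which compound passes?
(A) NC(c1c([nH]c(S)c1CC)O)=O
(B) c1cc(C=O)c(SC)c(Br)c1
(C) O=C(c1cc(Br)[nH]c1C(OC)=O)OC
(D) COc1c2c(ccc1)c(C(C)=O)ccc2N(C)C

D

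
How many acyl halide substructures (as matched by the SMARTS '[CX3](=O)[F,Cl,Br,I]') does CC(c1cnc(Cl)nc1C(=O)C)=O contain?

[CX3](=O)[F,Cl,Br,I] is the SMARTS for an acyl halide: a carbonyl carbon bonded to a halogen.
The molecule has a chloro substituent, but the Cl is not on a carbonyl carbon; nothing else fits, so there are 0 matches.

0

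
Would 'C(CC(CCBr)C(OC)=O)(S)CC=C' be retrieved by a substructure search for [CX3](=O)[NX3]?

The pattern [CX3](=O)[NX3] describes a carbonyl carbon bonded to a trivalent nitrogen — an amide.
The closest candidate here is a methyl-ester group (-C(=O)OCH3), but the carbonyl is bonded to O, not to an NX3 nitrogen. No other fragment satisfies the full query, so there is no match.

No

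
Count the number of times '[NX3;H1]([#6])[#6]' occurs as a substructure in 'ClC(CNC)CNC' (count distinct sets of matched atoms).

[NX3;H1]([#6])[#6] is the SMARTS for a secondary amine: a trivalent nitrogen with one H, bonded to two carbons.
The molecule carries 2 separate instances of an N-methylamino group (-NHCH3) meeting every constraint; each maps to a distinct set of atoms, giving 2 matches.

2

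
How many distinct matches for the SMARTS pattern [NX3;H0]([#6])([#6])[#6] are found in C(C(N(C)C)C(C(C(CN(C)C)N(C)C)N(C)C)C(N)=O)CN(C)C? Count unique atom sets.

[NX3;H0]([#6])([#6])[#6] is the SMARTS for a tertiary amine: a trivalent nitrogen with no H, bonded to three carbons.
The molecule carries 5 separate instances of a dimethylamino group (-N(CH3)2) meeting every constraint; each maps to a distinct set of atoms, giving 5 matches.

5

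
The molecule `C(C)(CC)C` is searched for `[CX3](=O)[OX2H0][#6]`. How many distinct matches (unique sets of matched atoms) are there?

0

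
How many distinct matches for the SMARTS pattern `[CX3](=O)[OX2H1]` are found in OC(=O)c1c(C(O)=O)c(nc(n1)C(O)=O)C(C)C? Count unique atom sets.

[CX3](=O)[OX2H1] is the SMARTS for a carboxylic acid: an sp2 carbon double-bonded to O and single-bonded to an -OH oxygen.
The molecule carries 3 separate instances of a carboxylic acid group (-C(=O)OH) meeting every constraint; each maps to a distinct set of atoms, giving 3 matches.

3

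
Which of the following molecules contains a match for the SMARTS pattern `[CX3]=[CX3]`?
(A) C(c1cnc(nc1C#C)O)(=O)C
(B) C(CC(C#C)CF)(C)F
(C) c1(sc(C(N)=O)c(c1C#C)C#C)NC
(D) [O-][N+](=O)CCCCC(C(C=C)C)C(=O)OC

[CX3]=[CX3] describes a non-aromatic C=C double bond between two sp2 carbons (an alkene).
(A) has an ethynyl group (-C#CH) but the C-C bond is a triple bond, not a double bond.
(B) has an ethynyl group (-C#CH) but the C-C bond is a triple bond, not a double bond.
(C) has an ethynyl group (-C#CH) but the C-C bond is a triple bond, not a double bond.
(D) contains a vinyl group (-CH=CH2), which satisfies every atom and bond constraint.
So the answer is (D).

D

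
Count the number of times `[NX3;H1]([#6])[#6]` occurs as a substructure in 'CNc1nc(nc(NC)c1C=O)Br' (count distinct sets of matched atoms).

[NX3;H1]([#6])[#6] is the SMARTS for a secondary amine: a trivalent nitrogen with one H, bonded to two carbons.
The molecule carries 2 separate instances of an N-methylamino group (-NHCH3) meeting every constraint; each maps to a distinct set of atoms, giving 2 matches.

2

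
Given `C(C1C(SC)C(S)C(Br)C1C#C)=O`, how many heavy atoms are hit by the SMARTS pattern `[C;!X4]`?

The query [C;!X4] means: aliphatic carbon that does not have four total connections.
Check the 13 heavy atoms by environment: 6× C (X4) → no; 1× Br (X1) → no; 1× C (X3) → match; 1× O (X1) → no; 2× S (X2) → no; 2× C (X2) → match.
Summing the matching environments: 1 + 2 = 3 matching atoms.

3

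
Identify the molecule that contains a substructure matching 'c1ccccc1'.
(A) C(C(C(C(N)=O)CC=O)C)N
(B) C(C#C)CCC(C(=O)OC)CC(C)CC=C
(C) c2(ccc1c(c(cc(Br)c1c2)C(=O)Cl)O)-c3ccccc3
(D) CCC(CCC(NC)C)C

c1ccccc1 describes six aromatic carbons in a ring (a benzene ring).
(A) has a methyl group (-CH3) but no six-membered all-carbon aromatic ring is present.
(B) has a methyl group (-CH3) but no six-membered all-carbon aromatic ring is present.
(C) contains a phenyl ring, which satisfies every atom and bond constraint.
(D) has a methyl group (-CH3) but no six-membered all-carbon aromatic ring is present.
So the answer is (C).

C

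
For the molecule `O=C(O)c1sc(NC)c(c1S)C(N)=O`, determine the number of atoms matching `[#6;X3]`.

The query [#6;X3] means: any carbon (aromatic or not) with three total connections.
Check the 14 heavy atoms by environment: 1× s (aromatic, X2) → no; 4× c (aromatic, X3) → match; 2× C (X3) → match; 2× O (X1) → no; 1× O (X2) → no; 2× N (X3) → no; 1× S (X2) → no; 1× C (X4) → no.
Summing the matching environments: 4 + 2 = 6 matching atoms.

6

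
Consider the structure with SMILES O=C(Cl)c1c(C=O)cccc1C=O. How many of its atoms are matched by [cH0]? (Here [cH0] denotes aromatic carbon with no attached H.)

The query [cH0] means: aromatic carbon with no attached hydrogen (substituted or ring-fusion).
Check the 13 heavy atoms by environment: 3× c (aromatic, H1) → no; 3× c (aromatic, H0) → match; 2× C (H1) → no; 3× O (H0) → no; 1× C (H0) → no; 1× Cl (H0) → no.
That gives 3 matching atoms.

3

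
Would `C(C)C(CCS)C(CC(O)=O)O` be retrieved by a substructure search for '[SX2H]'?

The pattern [SX2H] describes an aliphatic sulfur with two connections, one being H — a thiol.
The molecule carries a thiol (-SH), whose atoms satisfy every constraint of the query, so the pattern matches.

Yes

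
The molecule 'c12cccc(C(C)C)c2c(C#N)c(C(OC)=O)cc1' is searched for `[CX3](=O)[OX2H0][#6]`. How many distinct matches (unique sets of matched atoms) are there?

[CX3](=O)[OX2H0][#6] is the SMARTS for an ester: a carbonyl carbon bonded to an oxygen that is itself bonded to carbon (no H on that O).
Exactly one fragment in the molecule meets all constraints, giving 1 match.

1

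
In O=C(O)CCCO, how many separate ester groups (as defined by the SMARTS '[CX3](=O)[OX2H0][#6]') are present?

[CX3](=O)[OX2H0][#6] is the SMARTS for an ester: a carbonyl carbon bonded to an oxygen that is itself bonded to carbon (no H on that O).
The molecule has a carboxylic acid group (-C(=O)OH), but the singly-bonded O carries H (OX2H1, not H0); nothing else fits, so there are 0 matches.

0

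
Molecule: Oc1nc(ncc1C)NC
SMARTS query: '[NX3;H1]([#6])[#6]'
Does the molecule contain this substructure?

Yes

The pattern [NX3;H1]([#6])[#6] describes a trivalent nitrogen with one H, bonded to two carbons — a secondary amine.
The molecule carries an N-methylamino group (-NHCH3), whose atoms satisfy every constraint of the query, so the pattern matches.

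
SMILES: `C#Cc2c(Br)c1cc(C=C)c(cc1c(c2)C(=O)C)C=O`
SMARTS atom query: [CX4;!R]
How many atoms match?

The query [CX4;!R] means: aliphatic carbon with four total connections, not in a ring.
Check the 20 heavy atoms by environment: 10× c (aromatic, X3, in 6-ring) → no; 2× C (X2, acyclic) → no; 4× C (X3, acyclic) → no; 2× O (X1, acyclic) → no; 1× C (X4, acyclic) → match; 1× Br (X1, acyclic) → no.
That gives 1 matching atom.

1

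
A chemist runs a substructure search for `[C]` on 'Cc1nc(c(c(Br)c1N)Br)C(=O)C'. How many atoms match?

3

The query [C] means: uppercase C matches aliphatic (non-aromatic) carbon only.
Check the 13 heavy atoms by environment: 1× n (aromatic) → no; 5× c (aromatic) → no; 3× C → match; 1× O → no; 2× Br → no; 1× N → no.
That gives 3 matching atoms.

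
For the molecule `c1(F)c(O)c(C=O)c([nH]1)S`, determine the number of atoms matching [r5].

5

The query [r5] means: r5 matches atoms in a five-membered ring.
Check the 10 heavy atoms by environment: 1× n (aromatic, in 5-ring) → match; 4× c (aromatic, in 5-ring) → match; 1× F (acyclic) → no; 1× C (acyclic) → no; 2× O (acyclic) → no; 1× S (acyclic) → no.
Summing the matching environments: 1 + 4 = 5 matching atoms.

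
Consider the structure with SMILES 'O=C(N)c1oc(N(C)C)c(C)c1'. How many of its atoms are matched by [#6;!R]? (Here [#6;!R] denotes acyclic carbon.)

Check the 12 heavy atoms by environment: 1× o (aromatic, in 5-ring) → no; 4× c (aromatic, in 5-ring) → no; 4× C (acyclic) → match; 1× O (acyclic) → no; 2× N (acyclic) → no.
That gives 4 matching atoms.

4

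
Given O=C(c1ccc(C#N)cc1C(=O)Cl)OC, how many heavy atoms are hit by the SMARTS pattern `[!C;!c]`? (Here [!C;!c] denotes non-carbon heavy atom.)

The query [!C;!c] means: neither aliphatic nor aromatic carbon — same as [!#6].
Check the 15 heavy atoms by environment: 6× c (aromatic) → no; 4× C → no; 3× O → match; 1× Cl → match; 1× N → match.
Summing the matching environments: 3 + 1 + 1 = 5 matching atoms.

5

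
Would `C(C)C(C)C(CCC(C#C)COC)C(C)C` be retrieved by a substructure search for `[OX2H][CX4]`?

The pattern [OX2H][CX4] describes a hydroxyl oxygen bound to an sp3 (X4) carbon — an aliphatic alcohol.
The closest candidate here is a methoxy ether (-OCH3), but the oxygen has H0 (ether), not H1. No other fragment satisfies the full query, so there is no match.

No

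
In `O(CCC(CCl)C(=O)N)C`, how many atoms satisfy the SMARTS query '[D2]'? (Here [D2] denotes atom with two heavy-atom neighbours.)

4

Check the 10 heavy atoms by environment: 3× C (D2) → match; 2× C (D3) → no; 1× Cl (D1) → no; 1× O (D1) → no; 1× N (D1) → no; 1× O (D2) → match; 1× C (D1) → no.
Summing the matching environments: 3 + 1 = 4 matching atoms.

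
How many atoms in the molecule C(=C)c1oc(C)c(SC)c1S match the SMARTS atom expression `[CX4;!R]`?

Check the 11 heavy atoms by environment: 1× o (aromatic, X2, in 5-ring) → no; 4× c (aromatic, X3, in 5-ring) → no; 2× S (X2, acyclic) → no; 2× C (X4, acyclic) → match; 2× C (X3, acyclic) → no.
That gives 2 matching atoms.

2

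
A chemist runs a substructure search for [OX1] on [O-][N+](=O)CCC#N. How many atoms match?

The query [OX1] means: aliphatic oxygen with one total connection — typically a carbonyl =O or an oxide.
Check the 7 heavy atoms by environment: 2× C (X4) → no; 1× C (X2) → no; 1× N (X1) → no; 1× N (charge +1, X3) → no; 1× O (charge -1, X1) → match; 1× O (X1) → match.
Summing the matching environments: 1 + 1 = 2 matching atoms.

2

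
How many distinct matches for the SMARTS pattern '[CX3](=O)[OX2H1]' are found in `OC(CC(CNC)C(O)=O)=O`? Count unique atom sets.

2

[CX3](=O)[OX2H1] is the SMARTS for a carboxylic acid: an sp2 carbon double-bonded to O and single-bonded to an -OH oxygen.
The molecule carries 2 separate instances of a carboxylic acid group (-C(=O)OH) meeting every constraint; each maps to a distinct set of atoms, giving 2 matches.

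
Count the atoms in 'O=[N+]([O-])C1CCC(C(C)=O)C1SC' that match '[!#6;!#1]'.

The query [!#6;!#1] means: not carbon and not hydrogen — any heteroatom.
Check the 13 heavy atoms by environment: 8× C → no; 1× N (charge +1) → match; 1× O (charge -1) → match; 2× O → match; 1× S → match.
Summing the matching environments: 1 + 1 + 2 + 1 = 5 matching atoms.

5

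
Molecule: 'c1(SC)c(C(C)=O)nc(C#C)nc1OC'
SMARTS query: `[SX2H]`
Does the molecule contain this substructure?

No

The pattern [SX2H] describes an aliphatic sulfur with two connections, one being H — a thiol.
The closest candidate here is a methylthio ether (-SCH3), but the sulfur has H0 (bonded to two carbons), not H1. No other fragment satisfies the full query, so there is no match.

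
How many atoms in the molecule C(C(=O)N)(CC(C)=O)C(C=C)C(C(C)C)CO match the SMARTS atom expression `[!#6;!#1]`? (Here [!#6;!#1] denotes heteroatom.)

4

The query [!#6;!#1] means: not carbon and not hydrogen — any heteroatom.
Check the 17 heavy atoms by environment: 13× C → no; 3× O → match; 1× N → match.
Summing the matching environments: 3 + 1 = 4 matching atoms.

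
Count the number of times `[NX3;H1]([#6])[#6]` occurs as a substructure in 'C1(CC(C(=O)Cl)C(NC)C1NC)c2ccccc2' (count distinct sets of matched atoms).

[NX3;H1]([#6])[#6] is the SMARTS for a secondary amine: a trivalent nitrogen with one H, bonded to two carbons.
The molecule carries 2 separate instances of an N-methylamino group (-NHCH3) meeting every constraint; each maps to a distinct set of atoms, giving 2 matches.

2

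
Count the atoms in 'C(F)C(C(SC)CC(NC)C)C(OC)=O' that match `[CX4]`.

9

Check the 15 heavy atoms by environment: 9× C (X4) → match; 1× S (X2) → no; 1× C (X3) → no; 1× O (X1) → no; 1× O (X2) → no; 1× N (X3) → no; 1× F (X1) → no.
That gives 9 matching atoms.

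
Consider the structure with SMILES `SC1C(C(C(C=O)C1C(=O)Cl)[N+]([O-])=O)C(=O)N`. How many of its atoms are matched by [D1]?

Check the 17 heavy atoms by environment: 7× C (D3) → no; 1× C (D2) → no; 4× O (D1) → match; 1× N (D1) → match; 1× S (D1) → match; 1× Cl (D1) → match; 1× N (charge +1, D3) → no; 1× O (charge -1, D1) → match.
Summing the matching environments: 4 + 1 + 1 + 1 + 1 = 8 matching atoms.

8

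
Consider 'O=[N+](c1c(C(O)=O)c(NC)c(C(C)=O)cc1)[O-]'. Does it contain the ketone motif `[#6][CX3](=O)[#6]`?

The pattern [#6][CX3](=O)[#6] describes a carbonyl carbon (no H) flanked by two carbons — a ketone.
The molecule carries an acetyl/ketone group (-C(=O)CH3), whose atoms satisfy every constraint of the query, so the pattern matches.

Yes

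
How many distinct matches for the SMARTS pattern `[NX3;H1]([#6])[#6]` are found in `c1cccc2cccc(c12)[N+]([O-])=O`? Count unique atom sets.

0

[NX3;H1]([#6])[#6] is the SMARTS for a secondary amine: a trivalent nitrogen with one H, bonded to two carbons.
No fragment in the molecule satisfies every constraint, giving 0 matches.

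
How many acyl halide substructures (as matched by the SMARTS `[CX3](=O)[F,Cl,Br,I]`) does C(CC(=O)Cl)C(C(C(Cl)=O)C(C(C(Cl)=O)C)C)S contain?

3

[CX3](=O)[F,Cl,Br,I] is the SMARTS for an acyl halide: a carbonyl carbon bonded to a halogen.
The molecule carries 3 separate instances of an acyl chloride (-C(=O)Cl) meeting every constraint; each maps to a distinct set of atoms, giving 3 matches.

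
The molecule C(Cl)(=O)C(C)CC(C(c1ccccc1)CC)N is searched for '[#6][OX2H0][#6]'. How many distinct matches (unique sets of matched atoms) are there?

0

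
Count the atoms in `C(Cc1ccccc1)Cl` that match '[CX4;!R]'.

Check the 9 heavy atoms by environment: 2× C (X4, acyclic) → match; 1× Cl (X1, acyclic) → no; 6× c (aromatic, X3, in 6-ring) → no.
That gives 2 matching atoms.

2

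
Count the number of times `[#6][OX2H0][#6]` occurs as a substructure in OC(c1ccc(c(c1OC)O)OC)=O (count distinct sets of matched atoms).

2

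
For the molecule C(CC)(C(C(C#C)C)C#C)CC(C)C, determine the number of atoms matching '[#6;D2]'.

Check the 14 heavy atoms by environment: 4× C (D2) → match; 4× C (D3) → no; 6× C (D1) → no.
That gives 4 matching atoms.

4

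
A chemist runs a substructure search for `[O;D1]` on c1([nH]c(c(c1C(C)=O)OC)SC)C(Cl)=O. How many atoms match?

2

The query [O;D1] means: aliphatic oxygen bonded to exactly one heavy atom.
Check the 15 heavy atoms by environment: 1× n (aromatic, D2) → no; 4× c (aromatic, D3) → no; 1× S (D2) → no; 3× C (D1) → no; 1× O (D2) → no; 2× C (D3) → no; 2× O (D1) → match; 1× Cl (D1) → no.
That gives 2 matching atoms.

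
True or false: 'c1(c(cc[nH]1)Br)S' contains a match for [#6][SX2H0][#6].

The pattern [#6][SX2H0][#6] describes an aliphatic sulfur bridging two carbons with no H on the sulfur — a thioether.
The closest candidate here is a thiol (-SH), but the sulfur has H1, not H0 bridging two carbons. No other fragment satisfies the full query, so there is no match.

False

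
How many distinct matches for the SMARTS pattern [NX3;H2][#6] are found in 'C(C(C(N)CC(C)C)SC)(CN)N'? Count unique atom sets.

3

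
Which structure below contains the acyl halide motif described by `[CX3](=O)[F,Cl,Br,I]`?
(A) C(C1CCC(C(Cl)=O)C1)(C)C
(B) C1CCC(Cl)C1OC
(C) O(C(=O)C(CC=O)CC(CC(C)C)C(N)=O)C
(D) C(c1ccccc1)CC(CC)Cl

A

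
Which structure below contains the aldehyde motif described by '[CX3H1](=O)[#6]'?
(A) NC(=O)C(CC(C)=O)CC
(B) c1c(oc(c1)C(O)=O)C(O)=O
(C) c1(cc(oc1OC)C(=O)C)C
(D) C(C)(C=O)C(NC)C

[CX3H1](=O)[#6] describes an sp2 carbon with one H, double-bonded to O and single-bonded to carbon (an aldehyde).
(A) has an acetyl/ketone group (-C(=O)CH3) but the carbonyl carbon has H0 (two carbon neighbours), not H1.
(B) has a carboxylic acid group (-C(=O)OH) but the carbonyl carbon has H0 and is bonded to O, not H1.
(C) has an acetyl/ketone group (-C(=O)CH3) but the carbonyl carbon has H0 (two carbon neighbours), not H1.
(D) contains an aldehyde (-CHO), which satisfies every atom and bond constraint.
So the answer is (D).

D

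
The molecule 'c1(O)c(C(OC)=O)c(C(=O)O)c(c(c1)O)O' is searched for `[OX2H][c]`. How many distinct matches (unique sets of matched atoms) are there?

3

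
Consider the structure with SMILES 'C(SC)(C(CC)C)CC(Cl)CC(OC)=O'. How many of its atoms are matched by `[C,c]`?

The query [C,c] means: comma = OR; matches aliphatic or aromatic carbon — same as #6.
Check the 15 heavy atoms by environment: 11× C → match; 2× O → no; 1× S → no; 1× Cl → no.
That gives 11 matching atoms.

11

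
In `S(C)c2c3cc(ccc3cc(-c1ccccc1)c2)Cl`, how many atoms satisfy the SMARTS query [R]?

16

The query [R] means: R matches any atom that is part of a ring.
Check the 19 heavy atoms by environment: 16× c (aromatic, in 6-ring) → match; 1× Cl (acyclic) → no; 1× S (acyclic) → no; 1× C (acyclic) → no.
That gives 16 matching atoms.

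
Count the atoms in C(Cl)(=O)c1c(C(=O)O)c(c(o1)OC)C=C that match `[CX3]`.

4

The query [CX3] means: C with X3: aliphatic carbon with exactly 3 total connections.
Check the 15 heavy atoms by environment: 1× o (aromatic, X2) → no; 4× c (aromatic, X3) → no; 4× C (X3) → match; 2× O (X1) → no; 2× O (X2) → no; 1× Cl (X1) → no; 1× C (X4) → no.
That gives 4 matching atoms.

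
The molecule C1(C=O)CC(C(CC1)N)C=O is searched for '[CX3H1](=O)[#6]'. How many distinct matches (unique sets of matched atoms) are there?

2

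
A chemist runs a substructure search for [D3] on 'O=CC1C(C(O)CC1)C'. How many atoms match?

The query [D3] means: atom with exactly three heavy-atom neighbours.
Check the 9 heavy atoms by environment: 3× C (D3) → match; 3× C (D2) → no; 1× C (D1) → no; 2× O (D1) → no.
That gives 3 matching atoms.

3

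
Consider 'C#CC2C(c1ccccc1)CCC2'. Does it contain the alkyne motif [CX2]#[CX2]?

Yes

The pattern [CX2]#[CX2] describes a carbon-carbon triple bond — an alkyne.
The molecule carries an ethynyl group (-C#CH), whose atoms satisfy every constraint of the query, so the pattern matches.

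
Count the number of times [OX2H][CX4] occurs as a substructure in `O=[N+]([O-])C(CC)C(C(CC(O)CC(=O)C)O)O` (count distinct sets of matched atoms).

3

[OX2H][CX4] is the SMARTS for an aliphatic alcohol: a hydroxyl oxygen bound to an sp3 (X4) carbon.
The molecule carries 3 separate instances of a hydroxyl group (-OH) meeting every constraint; each maps to a distinct set of atoms, giving 3 matches.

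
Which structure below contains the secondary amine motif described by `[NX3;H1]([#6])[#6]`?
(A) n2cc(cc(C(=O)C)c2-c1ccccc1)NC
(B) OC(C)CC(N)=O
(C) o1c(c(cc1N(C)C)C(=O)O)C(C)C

A

[NX3;H1]([#6])[#6] describes a trivalent nitrogen with one H, bonded to two carbons (a secondary amine).
(A) contains an N-methylamino group (-NHCH3), which satisfies every atom and bond constraint.
(B) has a primary amide (-C(=O)NH2) but the -C(=O)NH2 nitrogen has H2, not H1.
(C) has a dimethylamino group (-N(CH3)2) but the nitrogen has H0, not H1.
So the answer is (A).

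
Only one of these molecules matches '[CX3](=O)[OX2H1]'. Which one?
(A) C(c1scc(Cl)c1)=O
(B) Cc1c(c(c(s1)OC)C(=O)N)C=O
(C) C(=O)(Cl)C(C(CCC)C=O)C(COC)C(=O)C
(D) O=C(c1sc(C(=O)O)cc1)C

[CX3](=O)[OX2H1] describes an sp2 carbon double-bonded to O and single-bonded to an -OH oxygen (a carboxylic acid).
(A) has an aldehyde (-CHO) but there is no singly-bonded oxygen on the carbonyl carbon.
(B) has a primary amide (-C(=O)NH2) but the carbonyl is bonded to N, not to an -OH oxygen.
(C) has an aldehyde (-CHO) but there is no singly-bonded oxygen on the carbonyl carbon.
(D) contains a carboxylic acid group (-C(=O)OH), which satisfies every atom and bond constraint.
So the answer is (D).

D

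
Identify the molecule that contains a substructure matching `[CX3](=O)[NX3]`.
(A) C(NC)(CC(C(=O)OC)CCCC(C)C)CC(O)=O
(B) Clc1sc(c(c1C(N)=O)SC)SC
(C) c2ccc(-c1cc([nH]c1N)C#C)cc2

B

[CX3](=O)[NX3] describes a carbonyl carbon bonded to a trivalent nitrogen (an amide).
(A) has a methyl-ester group (-C(=O)OCH3) but the carbonyl is bonded to O, not to an NX3 nitrogen.
(B) contains a primary amide (-C(=O)NH2), which satisfies every atom and bond constraint.
(C) has a primary amino group (-NH2) but the -NH2 is not attached to a carbonyl carbon.
So the answer is (B).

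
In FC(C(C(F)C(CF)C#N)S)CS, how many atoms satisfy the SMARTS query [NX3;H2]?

0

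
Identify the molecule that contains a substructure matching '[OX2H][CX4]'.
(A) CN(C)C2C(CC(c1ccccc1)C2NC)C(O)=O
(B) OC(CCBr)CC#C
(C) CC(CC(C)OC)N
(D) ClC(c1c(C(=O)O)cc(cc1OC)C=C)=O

[OX2H][CX4] describes a hydroxyl oxygen bound to an sp3 (X4) carbon (an aliphatic alcohol).
(A) has a carboxylic acid group (-C(=O)OH) but the -OH is on a CX3 carbonyl carbon, not a CX4 carbon.
(B) contains a hydroxyl group (-OH), which satisfies every atom and bond constraint.
(C) has a methoxy ether (-OCH3) but the oxygen has H0 (ether), not H1.
(D) has a methoxy ether (-OCH3) but the oxygen has H0 (ether), not H1.
So the answer is (B).

B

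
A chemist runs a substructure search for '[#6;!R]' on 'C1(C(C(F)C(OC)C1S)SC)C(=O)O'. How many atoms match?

3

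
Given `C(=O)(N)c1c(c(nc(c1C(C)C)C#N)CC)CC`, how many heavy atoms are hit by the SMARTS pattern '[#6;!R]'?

9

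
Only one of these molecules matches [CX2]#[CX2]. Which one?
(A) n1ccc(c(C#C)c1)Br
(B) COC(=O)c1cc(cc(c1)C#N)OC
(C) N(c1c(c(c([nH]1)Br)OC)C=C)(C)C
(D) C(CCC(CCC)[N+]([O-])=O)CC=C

A

[CX2]#[CX2] describes a carbon-carbon triple bond (an alkyne).
(A) contains an ethynyl group (-C#CH), which satisfies every atom and bond constraint.
(B) has a nitrile (-C#N) but the triple bond is C#N, not C#C.
(C) has a vinyl group (-CH=CH2) but the C=C is a double bond; both carbons are CX3, not CX2.
(D) has a vinyl group (-CH=CH2) but the C=C is a double bond; both carbons are CX3, not CX2.
So the answer is (A).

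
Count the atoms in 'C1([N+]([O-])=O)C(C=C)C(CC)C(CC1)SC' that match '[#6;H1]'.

5

The query [#6;H1] means: any carbon bearing exactly one hydrogen.
Check the 15 heavy atoms by environment: 4× C (H2) → no; 5× C (H1) → match; 2× C (H3) → no; 1× N (charge +1, H0) → no; 1× O (charge -1, H0) → no; 1× O (H0) → no; 1× S (H0) → no.
That gives 5 matching atoms.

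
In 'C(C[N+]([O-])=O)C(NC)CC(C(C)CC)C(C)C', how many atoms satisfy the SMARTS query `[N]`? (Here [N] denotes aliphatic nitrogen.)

2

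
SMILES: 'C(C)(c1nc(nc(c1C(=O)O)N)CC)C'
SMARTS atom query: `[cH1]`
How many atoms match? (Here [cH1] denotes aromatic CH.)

0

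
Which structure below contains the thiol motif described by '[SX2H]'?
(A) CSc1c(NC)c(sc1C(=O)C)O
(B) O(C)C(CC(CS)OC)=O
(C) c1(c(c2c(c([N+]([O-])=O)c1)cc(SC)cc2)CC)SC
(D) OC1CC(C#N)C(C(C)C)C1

B

[SX2H] describes an aliphatic sulfur with two connections, one being H (a thiol).
(A) has a hydroxyl group (-OH) but it is an -OH, not an -SH.
(B) contains a thiol (-SH), which satisfies every atom and bond constraint.
(C) has a methylthio ether (-SCH3) but the sulfur has H0 (bonded to two carbons), not H1.
(D) has a hydroxyl group (-OH) but it is an -OH, not an -SH.
So the answer is (B).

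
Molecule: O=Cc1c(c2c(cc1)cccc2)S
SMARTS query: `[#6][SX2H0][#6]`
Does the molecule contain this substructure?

No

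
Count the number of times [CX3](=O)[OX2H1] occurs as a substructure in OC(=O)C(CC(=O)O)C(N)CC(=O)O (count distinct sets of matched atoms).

3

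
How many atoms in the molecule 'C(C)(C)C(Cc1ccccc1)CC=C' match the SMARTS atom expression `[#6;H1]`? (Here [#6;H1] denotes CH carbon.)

8

The query [#6;H1] means: any carbon bearing exactly one hydrogen.
Check the 14 heavy atoms by environment: 3× C (H2) → no; 3× C (H1) → match; 2× C (H3) → no; 1× c (aromatic, H0) → no; 5× c (aromatic, H1) → match.
Summing the matching environments: 3 + 5 = 8 matching atoms.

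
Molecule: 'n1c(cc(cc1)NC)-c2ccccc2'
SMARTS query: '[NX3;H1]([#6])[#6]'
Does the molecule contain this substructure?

Yes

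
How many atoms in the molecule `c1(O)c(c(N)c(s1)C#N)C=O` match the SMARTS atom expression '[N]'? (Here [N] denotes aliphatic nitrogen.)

The query [N] means: uppercase N matches aliphatic (non-aromatic) nitrogen only.
Check the 11 heavy atoms by environment: 1× s (aromatic) → no; 4× c (aromatic) → no; 2× N → match; 2× O → no; 2× C → no.
That gives 2 matching atoms.

2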